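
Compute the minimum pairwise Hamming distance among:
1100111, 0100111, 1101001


Comparing all pairs, minimum distance: 1
Can detect 0 errors, correct 0 errors

1


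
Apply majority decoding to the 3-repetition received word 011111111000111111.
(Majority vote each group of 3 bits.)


Groups: 011, 111, 111, 000, 111, 111
Majority votes: 111011

111011


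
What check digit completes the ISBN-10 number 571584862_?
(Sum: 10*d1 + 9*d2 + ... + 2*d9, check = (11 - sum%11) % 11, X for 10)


Weighted sum: 278
278 mod 11 = 3

Check digit: 8


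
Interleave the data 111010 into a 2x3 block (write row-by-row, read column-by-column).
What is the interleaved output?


Matrix:
  111
  010
Read columns: 101110

101110


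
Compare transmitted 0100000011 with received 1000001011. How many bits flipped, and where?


XOR: 1100001000

3 error(s) at position(s): 0, 1, 6


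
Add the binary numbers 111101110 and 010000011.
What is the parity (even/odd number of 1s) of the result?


111101110 = 494
010000011 = 131
Sum = 625 = 1001110001
1s count = 5

odd parity (5 ones in 1001110001)


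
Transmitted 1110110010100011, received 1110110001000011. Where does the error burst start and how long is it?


XOR: 0000000011100000

Burst at position 8, length 3


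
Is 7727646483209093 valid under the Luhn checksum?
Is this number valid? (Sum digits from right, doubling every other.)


Luhn sum = 72
72 mod 10 = 2

Invalid (Luhn sum mod 10 = 2)


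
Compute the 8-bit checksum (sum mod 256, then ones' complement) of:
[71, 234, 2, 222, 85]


Sum = 614 mod 256 = 102
Complement = 153

153


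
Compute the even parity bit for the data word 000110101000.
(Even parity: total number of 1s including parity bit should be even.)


Number of 1s in data: 4
Parity bit: 0

0


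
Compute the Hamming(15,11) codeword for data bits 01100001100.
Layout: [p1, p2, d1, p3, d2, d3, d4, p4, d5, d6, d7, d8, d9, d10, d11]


Parity bits: p1=0, p2=1, p3=0, p4=0

010011000001100


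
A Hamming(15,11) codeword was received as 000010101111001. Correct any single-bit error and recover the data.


Syndrome = 9: error at position 9

Data: 01010111001 (corrected bit 9)


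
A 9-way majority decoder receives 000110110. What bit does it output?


Ones: 4 out of 9
Threshold: 5

0 (4/9 voted 1)


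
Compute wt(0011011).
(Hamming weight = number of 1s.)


Counting 1s in 0011011

4


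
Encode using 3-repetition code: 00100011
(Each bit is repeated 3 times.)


Each bit -> 3 copies

000000111000000000111111


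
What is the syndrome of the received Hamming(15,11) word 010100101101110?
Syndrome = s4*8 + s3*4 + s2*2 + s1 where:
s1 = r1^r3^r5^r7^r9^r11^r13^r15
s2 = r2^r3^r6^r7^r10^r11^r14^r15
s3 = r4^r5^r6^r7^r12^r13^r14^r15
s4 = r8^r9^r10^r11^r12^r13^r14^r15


s1=1, s2=0, s3=1, s4=1

Syndrome = 13 (error at position 13)


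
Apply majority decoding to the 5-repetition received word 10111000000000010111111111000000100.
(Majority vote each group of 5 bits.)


Groups: 10111, 00000, 00000, 10111, 11111, 10000, 00100
Majority votes: 1001100

1001100


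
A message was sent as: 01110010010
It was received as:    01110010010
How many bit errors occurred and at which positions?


XOR: 00000000000

0 errors (received matches sent)


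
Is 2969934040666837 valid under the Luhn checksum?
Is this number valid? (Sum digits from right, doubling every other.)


Luhn sum = 86
86 mod 10 = 6

Invalid (Luhn sum mod 10 = 6)


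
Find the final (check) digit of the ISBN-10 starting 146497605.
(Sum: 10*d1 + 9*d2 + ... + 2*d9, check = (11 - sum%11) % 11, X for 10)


Weighted sum: 245
245 mod 11 = 3

Check digit: 8


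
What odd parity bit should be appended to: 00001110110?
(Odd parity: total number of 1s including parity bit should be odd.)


Number of 1s in data: 5
Parity bit: 0

0


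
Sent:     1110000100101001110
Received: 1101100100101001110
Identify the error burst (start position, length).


XOR: 0011100000000000000

Burst at position 2, length 3


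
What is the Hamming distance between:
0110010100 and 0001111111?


XOR: 0111101011
Count of 1s: 7

7


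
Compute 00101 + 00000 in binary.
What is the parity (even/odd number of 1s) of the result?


00101 = 5
00000 = 0
Sum = 5 = 101
1s count = 2

even parity (2 ones in 101)


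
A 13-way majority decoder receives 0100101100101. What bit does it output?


Ones: 6 out of 13
Threshold: 7

0 (6/13 voted 1)


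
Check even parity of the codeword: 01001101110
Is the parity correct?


Number of 1s: 6

Yes, parity is correct (6 ones)


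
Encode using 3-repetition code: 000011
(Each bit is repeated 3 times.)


Each bit -> 3 copies

000000000000111111


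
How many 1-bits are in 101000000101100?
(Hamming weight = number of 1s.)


Counting 1s in 101000000101100

5


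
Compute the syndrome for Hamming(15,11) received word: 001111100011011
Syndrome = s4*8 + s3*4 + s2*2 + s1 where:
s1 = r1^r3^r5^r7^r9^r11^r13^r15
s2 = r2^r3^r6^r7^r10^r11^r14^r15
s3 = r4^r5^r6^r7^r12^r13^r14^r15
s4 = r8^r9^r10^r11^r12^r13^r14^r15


s1=1, s2=0, s3=1, s4=0

Syndrome = 5 (error at position 5)


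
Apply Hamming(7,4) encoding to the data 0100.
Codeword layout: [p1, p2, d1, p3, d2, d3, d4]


Parity bits: p1=1, p2=0, p3=1

1001100


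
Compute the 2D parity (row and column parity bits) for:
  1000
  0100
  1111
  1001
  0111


Row parities: 11001
Column parities: 1101

Row P: 11001, Col P: 1101, Corner: 1


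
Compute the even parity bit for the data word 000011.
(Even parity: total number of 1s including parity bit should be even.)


Number of 1s in data: 2
Parity bit: 0

0


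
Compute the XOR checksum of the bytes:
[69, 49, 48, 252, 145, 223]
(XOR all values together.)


XOR chain: 69 ^ 49 ^ 48 ^ 252 ^ 145 ^ 223 = 246

246


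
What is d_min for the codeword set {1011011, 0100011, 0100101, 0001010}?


Comparing all pairs, minimum distance: 2
Can detect 1 errors, correct 0 errors

2


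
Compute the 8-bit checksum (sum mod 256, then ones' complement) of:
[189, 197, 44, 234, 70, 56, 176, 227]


Sum = 1193 mod 256 = 169
Complement = 86

86


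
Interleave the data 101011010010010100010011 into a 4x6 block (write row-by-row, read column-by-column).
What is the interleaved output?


Matrix:
  101011
  010010
  010100
  010011
Read columns: 100001111000001011011001

100001111000001011011001


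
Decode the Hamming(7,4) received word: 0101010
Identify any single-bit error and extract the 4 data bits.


Syndrome = 0: no error detected

Data: 0010 (no errors)


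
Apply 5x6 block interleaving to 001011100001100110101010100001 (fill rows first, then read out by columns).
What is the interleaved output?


Matrix:
  001011
  100001
  100110
  101010
  100001
Read columns: 011110000010010001001011011001

011110000010010001001011011001


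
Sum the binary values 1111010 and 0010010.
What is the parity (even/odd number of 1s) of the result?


1111010 = 122
0010010 = 18
Sum = 140 = 10001100
1s count = 3

odd parity (3 ones in 10001100)


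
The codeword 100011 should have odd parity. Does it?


Number of 1s: 3

Yes, parity is correct (3 ones)


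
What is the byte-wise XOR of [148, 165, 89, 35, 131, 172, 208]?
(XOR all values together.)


XOR chain: 148 ^ 165 ^ 89 ^ 35 ^ 131 ^ 172 ^ 208 = 180

180


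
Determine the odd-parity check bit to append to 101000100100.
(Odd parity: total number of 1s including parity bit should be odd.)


Number of 1s in data: 4
Parity bit: 1

1


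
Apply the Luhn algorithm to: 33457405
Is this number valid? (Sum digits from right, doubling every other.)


Luhn sum = 36
36 mod 10 = 6

Invalid (Luhn sum mod 10 = 6)


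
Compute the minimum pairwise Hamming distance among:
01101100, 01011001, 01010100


Comparing all pairs, minimum distance: 3
Can detect 2 errors, correct 1 errors

3


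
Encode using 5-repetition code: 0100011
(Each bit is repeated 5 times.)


Each bit -> 5 copies

00000111110000000000000001111111111


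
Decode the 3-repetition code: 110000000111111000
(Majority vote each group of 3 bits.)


Groups: 110, 000, 000, 111, 111, 000
Majority votes: 100110

100110


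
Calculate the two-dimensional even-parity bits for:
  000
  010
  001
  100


Row parities: 0111
Column parities: 111

Row P: 0111, Col P: 111, Corner: 1


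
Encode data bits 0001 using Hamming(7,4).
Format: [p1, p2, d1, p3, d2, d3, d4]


Parity bits: p1=1, p2=1, p3=1

1101001


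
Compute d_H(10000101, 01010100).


XOR: 11010001
Count of 1s: 4

4


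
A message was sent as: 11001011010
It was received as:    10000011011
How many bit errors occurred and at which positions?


XOR: 01001000001

3 error(s) at position(s): 1, 4, 10


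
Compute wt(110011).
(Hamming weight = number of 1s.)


Counting 1s in 110011

4


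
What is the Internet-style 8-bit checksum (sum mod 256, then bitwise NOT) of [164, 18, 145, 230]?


Sum = 557 mod 256 = 45
Complement = 210

210


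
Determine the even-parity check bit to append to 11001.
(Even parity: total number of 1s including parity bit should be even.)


Number of 1s in data: 3
Parity bit: 1

1


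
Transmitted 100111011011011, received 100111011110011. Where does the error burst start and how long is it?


XOR: 000000000101000

Burst at position 9, length 3


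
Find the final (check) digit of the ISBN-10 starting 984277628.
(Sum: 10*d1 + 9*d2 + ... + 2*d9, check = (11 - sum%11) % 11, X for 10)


Weighted sum: 331
331 mod 11 = 1

Check digit: X


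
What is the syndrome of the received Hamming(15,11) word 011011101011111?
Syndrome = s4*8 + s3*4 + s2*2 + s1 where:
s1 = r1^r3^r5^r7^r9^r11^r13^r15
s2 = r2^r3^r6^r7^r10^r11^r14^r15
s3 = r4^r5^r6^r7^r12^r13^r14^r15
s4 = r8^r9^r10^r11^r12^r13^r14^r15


s1=1, s2=1, s3=1, s4=0

Syndrome = 7 (error at position 7)


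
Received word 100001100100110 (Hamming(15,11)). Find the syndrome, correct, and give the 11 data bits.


Syndrome = 9: error at position 9

Data: 00111100110 (corrected bit 9)


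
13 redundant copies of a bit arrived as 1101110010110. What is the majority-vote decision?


Ones: 8 out of 13
Threshold: 7

1 (8/13 voted 1)


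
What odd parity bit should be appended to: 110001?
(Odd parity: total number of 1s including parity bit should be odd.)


Number of 1s in data: 3
Parity bit: 0

0


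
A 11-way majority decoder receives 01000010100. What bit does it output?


Ones: 3 out of 11
Threshold: 6

0 (3/11 voted 1)


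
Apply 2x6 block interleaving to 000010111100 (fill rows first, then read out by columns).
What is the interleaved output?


Matrix:
  000010
  111100
Read columns: 010101011000

010101011000


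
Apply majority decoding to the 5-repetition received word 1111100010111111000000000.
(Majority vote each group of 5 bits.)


Groups: 11111, 00010, 11111, 10000, 00000
Majority votes: 10100

10100


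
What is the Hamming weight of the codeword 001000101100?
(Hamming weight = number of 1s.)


Counting 1s in 001000101100

4


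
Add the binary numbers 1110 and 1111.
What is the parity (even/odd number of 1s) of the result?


1110 = 14
1111 = 15
Sum = 29 = 11101
1s count = 4

even parity (4 ones in 11101)


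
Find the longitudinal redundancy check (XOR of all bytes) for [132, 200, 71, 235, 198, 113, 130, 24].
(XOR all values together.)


XOR chain: 132 ^ 200 ^ 71 ^ 235 ^ 198 ^ 113 ^ 130 ^ 24 = 205

205


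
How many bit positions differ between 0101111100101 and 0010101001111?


XOR: 0111010101010
Count of 1s: 7

7


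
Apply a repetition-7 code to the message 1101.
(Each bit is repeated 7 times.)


Each bit -> 7 copies

1111111111111100000001111111


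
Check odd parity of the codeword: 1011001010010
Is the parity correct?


Number of 1s: 6

No, parity error (6 ones)


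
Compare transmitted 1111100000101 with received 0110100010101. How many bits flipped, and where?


XOR: 1001000010000

3 error(s) at position(s): 0, 3, 8


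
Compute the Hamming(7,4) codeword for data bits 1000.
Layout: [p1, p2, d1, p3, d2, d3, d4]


Parity bits: p1=1, p2=1, p3=0

1110000


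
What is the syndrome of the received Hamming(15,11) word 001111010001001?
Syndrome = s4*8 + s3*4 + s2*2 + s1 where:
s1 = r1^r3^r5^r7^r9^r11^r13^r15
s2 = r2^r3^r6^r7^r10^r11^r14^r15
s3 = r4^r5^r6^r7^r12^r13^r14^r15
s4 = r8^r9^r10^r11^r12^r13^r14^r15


s1=1, s2=1, s3=1, s4=1

Syndrome = 15 (error at position 15)


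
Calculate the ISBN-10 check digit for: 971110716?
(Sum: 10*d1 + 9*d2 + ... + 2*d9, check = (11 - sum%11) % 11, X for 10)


Weighted sum: 217
217 mod 11 = 8

Check digit: 3


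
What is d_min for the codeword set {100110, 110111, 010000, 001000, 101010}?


Comparing all pairs, minimum distance: 2
Can detect 1 errors, correct 0 errors

2


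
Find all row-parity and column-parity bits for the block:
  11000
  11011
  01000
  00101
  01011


Row parities: 00101
Column parities: 00101

Row P: 00101, Col P: 00101, Corner: 0


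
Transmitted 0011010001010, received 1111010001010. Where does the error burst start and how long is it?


XOR: 1100000000000

Burst at position 0, length 2


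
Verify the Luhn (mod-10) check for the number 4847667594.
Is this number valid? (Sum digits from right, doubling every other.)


Luhn sum = 63
63 mod 10 = 3

Invalid (Luhn sum mod 10 = 3)


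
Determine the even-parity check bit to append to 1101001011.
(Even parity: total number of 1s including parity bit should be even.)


Number of 1s in data: 6
Parity bit: 0

0


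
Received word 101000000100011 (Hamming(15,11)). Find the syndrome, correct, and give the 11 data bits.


Syndrome = 9: error at position 9

Data: 10001100011 (corrected bit 9)


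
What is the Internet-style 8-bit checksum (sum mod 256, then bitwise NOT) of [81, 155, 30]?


Sum = 266 mod 256 = 10
Complement = 245

245


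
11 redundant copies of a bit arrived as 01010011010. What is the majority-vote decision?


Ones: 5 out of 11
Threshold: 6

0 (5/11 voted 1)


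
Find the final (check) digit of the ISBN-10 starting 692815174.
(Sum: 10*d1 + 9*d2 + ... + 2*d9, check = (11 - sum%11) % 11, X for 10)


Weighted sum: 277
277 mod 11 = 2

Check digit: 9


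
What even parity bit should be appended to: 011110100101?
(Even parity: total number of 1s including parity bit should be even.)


Number of 1s in data: 7
Parity bit: 1

1


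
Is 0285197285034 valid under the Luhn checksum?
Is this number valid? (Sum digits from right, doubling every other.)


Luhn sum = 53
53 mod 10 = 3

Invalid (Luhn sum mod 10 = 3)


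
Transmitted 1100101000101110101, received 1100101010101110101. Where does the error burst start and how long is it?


XOR: 0000000010000000000

Burst at position 8, length 1


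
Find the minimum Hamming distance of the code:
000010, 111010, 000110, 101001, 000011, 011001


Comparing all pairs, minimum distance: 1
Can detect 0 errors, correct 0 errors

1


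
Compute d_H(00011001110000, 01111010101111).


XOR: 01100011011111
Count of 1s: 9

9


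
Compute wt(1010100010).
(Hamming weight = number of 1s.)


Counting 1s in 1010100010

4


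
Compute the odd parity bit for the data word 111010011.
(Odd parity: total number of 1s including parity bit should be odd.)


Number of 1s in data: 6
Parity bit: 1

1


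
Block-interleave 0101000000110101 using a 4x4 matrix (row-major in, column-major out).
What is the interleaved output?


Matrix:
  0101
  0000
  0011
  0101
Read columns: 0000100100101011

0000100100101011


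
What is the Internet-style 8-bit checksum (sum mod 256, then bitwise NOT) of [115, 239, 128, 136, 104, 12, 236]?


Sum = 970 mod 256 = 202
Complement = 53

53


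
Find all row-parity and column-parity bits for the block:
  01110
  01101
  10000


Row parities: 111
Column parities: 10011

Row P: 111, Col P: 10011, Corner: 1


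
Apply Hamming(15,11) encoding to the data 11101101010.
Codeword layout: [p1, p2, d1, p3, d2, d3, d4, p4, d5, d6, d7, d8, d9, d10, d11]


Parity bits: p1=1, p2=0, p3=0, p4=0

101011001101010


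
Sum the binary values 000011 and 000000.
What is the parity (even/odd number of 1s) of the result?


000011 = 3
000000 = 0
Sum = 3 = 11
1s count = 2

even parity (2 ones in 11)


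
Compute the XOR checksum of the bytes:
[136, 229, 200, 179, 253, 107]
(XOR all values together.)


XOR chain: 136 ^ 229 ^ 200 ^ 179 ^ 253 ^ 107 = 128

128


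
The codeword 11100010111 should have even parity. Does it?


Number of 1s: 7

No, parity error (7 ones)


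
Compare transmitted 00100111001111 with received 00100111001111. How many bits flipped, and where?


XOR: 00000000000000

0 errors (received matches sent)


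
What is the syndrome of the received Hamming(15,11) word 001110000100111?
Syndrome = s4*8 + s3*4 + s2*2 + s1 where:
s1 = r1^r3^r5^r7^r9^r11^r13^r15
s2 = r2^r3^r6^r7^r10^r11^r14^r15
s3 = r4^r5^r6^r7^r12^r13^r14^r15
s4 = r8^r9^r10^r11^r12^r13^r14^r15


s1=0, s2=0, s3=1, s4=0

Syndrome = 4 (error at position 4)


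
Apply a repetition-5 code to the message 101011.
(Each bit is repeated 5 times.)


Each bit -> 5 copies

111110000011111000001111111111


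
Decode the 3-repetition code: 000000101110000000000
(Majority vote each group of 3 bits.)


Groups: 000, 000, 101, 110, 000, 000, 000
Majority votes: 0011000

0011000


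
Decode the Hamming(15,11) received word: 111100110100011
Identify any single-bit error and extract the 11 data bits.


Syndrome = 0: no error detected

Data: 10010100011 (no errors)


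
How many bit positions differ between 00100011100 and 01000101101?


XOR: 01100110001
Count of 1s: 5

5


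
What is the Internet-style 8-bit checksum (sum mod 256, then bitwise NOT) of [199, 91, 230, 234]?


Sum = 754 mod 256 = 242
Complement = 13

13


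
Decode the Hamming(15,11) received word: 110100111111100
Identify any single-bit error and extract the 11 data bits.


Syndrome = 1: error at position 1

Data: 00011111100 (corrected bit 1)


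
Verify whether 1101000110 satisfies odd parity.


Number of 1s: 5

Yes, parity is correct (5 ones)


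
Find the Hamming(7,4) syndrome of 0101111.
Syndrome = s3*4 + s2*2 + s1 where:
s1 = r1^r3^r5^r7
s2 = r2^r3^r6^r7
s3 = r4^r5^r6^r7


s1=0, s2=1, s3=0

Syndrome = 2 (error at position 2)


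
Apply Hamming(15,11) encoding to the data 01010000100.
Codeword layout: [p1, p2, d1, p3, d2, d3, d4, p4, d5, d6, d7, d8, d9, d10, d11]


Parity bits: p1=1, p2=1, p3=1, p4=1

110110110000100


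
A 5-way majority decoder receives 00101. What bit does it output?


Ones: 2 out of 5
Threshold: 3

0 (2/5 voted 1)


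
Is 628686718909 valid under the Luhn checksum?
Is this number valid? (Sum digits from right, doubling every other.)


Luhn sum = 62
62 mod 10 = 2

Invalid (Luhn sum mod 10 = 2)


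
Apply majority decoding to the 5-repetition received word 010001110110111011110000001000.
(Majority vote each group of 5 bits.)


Groups: 01000, 11101, 10111, 01111, 00000, 01000
Majority votes: 011100

011100


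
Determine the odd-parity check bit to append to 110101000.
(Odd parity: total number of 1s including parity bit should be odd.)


Number of 1s in data: 4
Parity bit: 1

1


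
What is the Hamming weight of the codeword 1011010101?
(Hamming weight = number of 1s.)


Counting 1s in 1011010101

6


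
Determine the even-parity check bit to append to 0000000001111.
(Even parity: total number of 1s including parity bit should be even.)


Number of 1s in data: 4
Parity bit: 0

0


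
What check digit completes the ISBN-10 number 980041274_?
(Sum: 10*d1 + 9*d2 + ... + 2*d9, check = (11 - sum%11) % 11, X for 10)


Weighted sum: 228
228 mod 11 = 8

Check digit: 3


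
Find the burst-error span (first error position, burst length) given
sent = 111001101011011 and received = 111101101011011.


XOR: 000100000000000

Burst at position 3, length 1


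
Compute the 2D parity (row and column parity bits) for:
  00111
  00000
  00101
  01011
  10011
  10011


Row parities: 100111
Column parities: 01001

Row P: 100111, Col P: 01001, Corner: 0


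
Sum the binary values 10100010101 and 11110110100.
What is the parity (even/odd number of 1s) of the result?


10100010101 = 1301
11110110100 = 1972
Sum = 3273 = 110011001001
1s count = 6

even parity (6 ones in 110011001001)


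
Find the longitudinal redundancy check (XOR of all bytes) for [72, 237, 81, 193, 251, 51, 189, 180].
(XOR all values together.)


XOR chain: 72 ^ 237 ^ 81 ^ 193 ^ 251 ^ 51 ^ 189 ^ 180 = 244

244


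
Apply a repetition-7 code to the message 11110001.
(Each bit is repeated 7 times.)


Each bit -> 7 copies

11111111111111111111111111110000000000000000000001111111


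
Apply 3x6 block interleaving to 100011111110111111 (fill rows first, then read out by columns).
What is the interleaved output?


Matrix:
  100011
  111110
  111111
Read columns: 111011011011111101

111011011011111101


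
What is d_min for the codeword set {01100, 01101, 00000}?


Comparing all pairs, minimum distance: 1
Can detect 0 errors, correct 0 errors

1


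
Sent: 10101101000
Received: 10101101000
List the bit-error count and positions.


XOR: 00000000000

0 errors (received matches sent)


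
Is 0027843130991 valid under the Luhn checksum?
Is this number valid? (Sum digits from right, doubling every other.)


Luhn sum = 50
50 mod 10 = 0

Valid (Luhn sum mod 10 = 0)


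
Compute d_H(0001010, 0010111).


XOR: 0011101
Count of 1s: 4

4


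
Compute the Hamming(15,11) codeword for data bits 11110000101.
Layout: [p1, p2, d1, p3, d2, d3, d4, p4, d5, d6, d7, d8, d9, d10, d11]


Parity bits: p1=1, p2=0, p3=1, p4=0

101111100000101


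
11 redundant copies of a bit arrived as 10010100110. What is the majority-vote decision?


Ones: 5 out of 11
Threshold: 6

0 (5/11 voted 1)


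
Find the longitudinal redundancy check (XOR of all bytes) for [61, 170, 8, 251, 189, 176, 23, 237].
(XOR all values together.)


XOR chain: 61 ^ 170 ^ 8 ^ 251 ^ 189 ^ 176 ^ 23 ^ 237 = 147

147


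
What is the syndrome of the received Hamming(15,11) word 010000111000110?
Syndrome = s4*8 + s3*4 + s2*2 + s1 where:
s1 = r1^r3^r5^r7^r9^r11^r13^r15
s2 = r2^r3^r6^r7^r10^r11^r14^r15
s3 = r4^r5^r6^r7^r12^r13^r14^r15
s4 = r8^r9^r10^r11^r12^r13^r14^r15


s1=1, s2=1, s3=1, s4=0

Syndrome = 7 (error at position 7)


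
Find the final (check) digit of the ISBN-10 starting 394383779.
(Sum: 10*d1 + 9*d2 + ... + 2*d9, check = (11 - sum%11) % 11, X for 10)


Weighted sum: 294
294 mod 11 = 8

Check digit: 3


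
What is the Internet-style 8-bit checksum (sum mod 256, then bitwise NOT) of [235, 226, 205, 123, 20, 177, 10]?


Sum = 996 mod 256 = 228
Complement = 27

27


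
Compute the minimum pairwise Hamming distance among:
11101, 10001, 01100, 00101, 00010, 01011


Comparing all pairs, minimum distance: 2
Can detect 1 errors, correct 0 errors

2


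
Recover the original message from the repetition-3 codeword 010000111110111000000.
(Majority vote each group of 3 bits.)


Groups: 010, 000, 111, 110, 111, 000, 000
Majority votes: 0011100

0011100


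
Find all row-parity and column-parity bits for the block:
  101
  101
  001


Row parities: 001
Column parities: 001

Row P: 001, Col P: 001, Corner: 1


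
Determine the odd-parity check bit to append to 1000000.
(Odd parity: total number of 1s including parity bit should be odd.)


Number of 1s in data: 1
Parity bit: 0

0


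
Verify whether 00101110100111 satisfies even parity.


Number of 1s: 8

Yes, parity is correct (8 ones)


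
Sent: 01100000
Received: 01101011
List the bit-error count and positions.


XOR: 00001011

3 error(s) at position(s): 4, 6, 7


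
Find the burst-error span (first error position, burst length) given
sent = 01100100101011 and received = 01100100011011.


XOR: 00000000110000

Burst at position 8, length 2


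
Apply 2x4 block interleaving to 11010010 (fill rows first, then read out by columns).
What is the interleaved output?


Matrix:
  1101
  0010
Read columns: 10100110

10100110


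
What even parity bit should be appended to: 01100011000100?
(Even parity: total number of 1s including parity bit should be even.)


Number of 1s in data: 5
Parity bit: 1

1


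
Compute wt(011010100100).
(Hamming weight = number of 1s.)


Counting 1s in 011010100100

5


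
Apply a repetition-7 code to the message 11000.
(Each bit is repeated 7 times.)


Each bit -> 7 copies

11111111111111000000000000000000000


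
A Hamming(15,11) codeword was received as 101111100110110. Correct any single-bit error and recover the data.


Syndrome = 0: no error detected

Data: 11110110110 (no errors)


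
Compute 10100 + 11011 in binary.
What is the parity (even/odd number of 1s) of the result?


10100 = 20
11011 = 27
Sum = 47 = 101111
1s count = 5

odd parity (5 ones in 101111)


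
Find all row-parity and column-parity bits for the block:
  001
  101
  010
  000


Row parities: 1010
Column parities: 110

Row P: 1010, Col P: 110, Corner: 0


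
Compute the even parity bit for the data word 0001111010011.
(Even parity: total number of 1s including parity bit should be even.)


Number of 1s in data: 7
Parity bit: 1

1


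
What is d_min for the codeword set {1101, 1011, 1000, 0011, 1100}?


Comparing all pairs, minimum distance: 1
Can detect 0 errors, correct 0 errors

1


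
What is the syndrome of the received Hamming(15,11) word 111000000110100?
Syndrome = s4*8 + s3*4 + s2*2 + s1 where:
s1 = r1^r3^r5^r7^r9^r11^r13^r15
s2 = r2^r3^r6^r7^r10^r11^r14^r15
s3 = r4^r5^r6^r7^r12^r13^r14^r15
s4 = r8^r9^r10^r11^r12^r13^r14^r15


s1=0, s2=0, s3=1, s4=1

Syndrome = 12 (error at position 12)


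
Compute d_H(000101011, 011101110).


XOR: 011000101
Count of 1s: 4

4


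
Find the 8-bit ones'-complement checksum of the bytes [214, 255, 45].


Sum = 514 mod 256 = 2
Complement = 253

253


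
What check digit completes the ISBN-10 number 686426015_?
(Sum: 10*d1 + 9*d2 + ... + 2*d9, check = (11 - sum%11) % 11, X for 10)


Weighted sum: 263
263 mod 11 = 10

Check digit: 1


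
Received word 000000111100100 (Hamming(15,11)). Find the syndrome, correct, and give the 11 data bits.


Syndrome = 1: error at position 1

Data: 00011100100 (corrected bit 1)


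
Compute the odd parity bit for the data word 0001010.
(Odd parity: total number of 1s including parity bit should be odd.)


Number of 1s in data: 2
Parity bit: 1

1


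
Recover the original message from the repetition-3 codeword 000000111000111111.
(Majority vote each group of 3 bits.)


Groups: 000, 000, 111, 000, 111, 111
Majority votes: 001011

001011


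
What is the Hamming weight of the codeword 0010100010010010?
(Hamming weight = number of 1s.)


Counting 1s in 0010100010010010

5


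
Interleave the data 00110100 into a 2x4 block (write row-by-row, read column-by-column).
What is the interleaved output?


Matrix:
  0011
  0100
Read columns: 00011010

00011010


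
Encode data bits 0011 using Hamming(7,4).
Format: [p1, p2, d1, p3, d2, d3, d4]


Parity bits: p1=1, p2=0, p3=0

1000011


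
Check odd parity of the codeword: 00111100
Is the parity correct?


Number of 1s: 4

No, parity error (4 ones)


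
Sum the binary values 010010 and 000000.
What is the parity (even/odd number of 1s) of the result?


010010 = 18
000000 = 0
Sum = 18 = 10010
1s count = 2

even parity (2 ones in 10010)


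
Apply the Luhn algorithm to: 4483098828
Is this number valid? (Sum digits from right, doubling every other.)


Luhn sum = 58
58 mod 10 = 8

Invalid (Luhn sum mod 10 = 8)


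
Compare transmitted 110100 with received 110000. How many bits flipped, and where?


XOR: 000100

1 error(s) at position(s): 3


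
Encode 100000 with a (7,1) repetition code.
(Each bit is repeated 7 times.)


Each bit -> 7 copies

111111100000000000000000000000000000000000


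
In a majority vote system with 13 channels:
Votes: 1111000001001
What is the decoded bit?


Ones: 6 out of 13
Threshold: 7

0 (6/13 voted 1)


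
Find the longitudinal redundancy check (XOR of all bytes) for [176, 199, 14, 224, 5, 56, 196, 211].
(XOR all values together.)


XOR chain: 176 ^ 199 ^ 14 ^ 224 ^ 5 ^ 56 ^ 196 ^ 211 = 179

179


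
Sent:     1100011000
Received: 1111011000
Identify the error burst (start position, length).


XOR: 0011000000

Burst at position 2, length 2


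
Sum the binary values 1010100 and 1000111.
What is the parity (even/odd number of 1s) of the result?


1010100 = 84
1000111 = 71
Sum = 155 = 10011011
1s count = 5

odd parity (5 ones in 10011011)


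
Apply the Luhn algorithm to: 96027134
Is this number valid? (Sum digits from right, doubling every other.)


Luhn sum = 33
33 mod 10 = 3

Invalid (Luhn sum mod 10 = 3)


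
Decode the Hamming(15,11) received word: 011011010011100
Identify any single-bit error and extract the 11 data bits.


Syndrome = 0: no error detected

Data: 11100011100 (no errors)


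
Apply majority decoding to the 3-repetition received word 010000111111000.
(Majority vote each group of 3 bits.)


Groups: 010, 000, 111, 111, 000
Majority votes: 00110

00110


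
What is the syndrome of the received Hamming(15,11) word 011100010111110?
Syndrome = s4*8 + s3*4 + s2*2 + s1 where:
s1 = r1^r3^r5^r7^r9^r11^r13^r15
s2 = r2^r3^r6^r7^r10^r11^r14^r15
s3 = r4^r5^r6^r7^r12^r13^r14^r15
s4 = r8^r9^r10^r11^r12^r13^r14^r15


s1=1, s2=1, s3=0, s4=0

Syndrome = 3 (error at position 3)


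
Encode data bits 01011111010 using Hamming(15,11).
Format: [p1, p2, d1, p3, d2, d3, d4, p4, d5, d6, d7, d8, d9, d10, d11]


Parity bits: p1=0, p2=0, p3=0, p4=1

000010111111010


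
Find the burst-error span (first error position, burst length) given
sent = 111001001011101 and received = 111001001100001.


XOR: 000000000111100

Burst at position 9, length 4


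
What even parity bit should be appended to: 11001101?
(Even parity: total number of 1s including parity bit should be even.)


Number of 1s in data: 5
Parity bit: 1

1


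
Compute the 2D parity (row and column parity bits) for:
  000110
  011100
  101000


Row parities: 010
Column parities: 110010

Row P: 010, Col P: 110010, Corner: 1


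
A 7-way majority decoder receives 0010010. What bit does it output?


Ones: 2 out of 7
Threshold: 4

0 (2/7 voted 1)


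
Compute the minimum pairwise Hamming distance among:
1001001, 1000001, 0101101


Comparing all pairs, minimum distance: 1
Can detect 0 errors, correct 0 errors

1


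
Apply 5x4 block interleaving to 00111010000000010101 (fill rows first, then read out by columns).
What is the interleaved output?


Matrix:
  0011
  1010
  0000
  0001
  0101
Read columns: 01000000011100010011

01000000011100010011


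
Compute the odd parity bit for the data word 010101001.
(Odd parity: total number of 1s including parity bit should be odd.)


Number of 1s in data: 4
Parity bit: 1

1


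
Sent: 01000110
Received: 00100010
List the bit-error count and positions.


XOR: 01100100

3 error(s) at position(s): 1, 2, 5


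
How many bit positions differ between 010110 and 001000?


XOR: 011110
Count of 1s: 4

4


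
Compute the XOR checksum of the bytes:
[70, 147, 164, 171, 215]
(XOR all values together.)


XOR chain: 70 ^ 147 ^ 164 ^ 171 ^ 215 = 13

13


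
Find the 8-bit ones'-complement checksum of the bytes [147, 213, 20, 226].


Sum = 606 mod 256 = 94
Complement = 161

161


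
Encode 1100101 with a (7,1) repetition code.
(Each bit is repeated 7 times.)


Each bit -> 7 copies

1111111111111100000000000000111111100000001111111


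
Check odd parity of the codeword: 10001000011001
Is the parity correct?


Number of 1s: 5

Yes, parity is correct (5 ones)


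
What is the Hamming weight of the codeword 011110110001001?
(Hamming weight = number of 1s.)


Counting 1s in 011110110001001

8


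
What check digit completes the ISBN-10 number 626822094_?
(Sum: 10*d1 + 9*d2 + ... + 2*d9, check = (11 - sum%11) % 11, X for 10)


Weighted sum: 239
239 mod 11 = 8

Check digit: 3


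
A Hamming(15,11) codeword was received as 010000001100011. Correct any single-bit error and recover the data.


Syndrome = 0: no error detected

Data: 00001100011 (no errors)


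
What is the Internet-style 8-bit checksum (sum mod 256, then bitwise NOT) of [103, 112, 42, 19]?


Sum = 276 mod 256 = 20
Complement = 235

235


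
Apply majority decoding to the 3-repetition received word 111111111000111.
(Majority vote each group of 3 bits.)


Groups: 111, 111, 111, 000, 111
Majority votes: 11101

11101


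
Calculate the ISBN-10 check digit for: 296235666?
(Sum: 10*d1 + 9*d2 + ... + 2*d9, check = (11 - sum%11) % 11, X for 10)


Weighted sum: 260
260 mod 11 = 7

Check digit: 4


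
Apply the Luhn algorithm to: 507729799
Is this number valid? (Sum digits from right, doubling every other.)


Luhn sum = 53
53 mod 10 = 3

Invalid (Luhn sum mod 10 = 3)


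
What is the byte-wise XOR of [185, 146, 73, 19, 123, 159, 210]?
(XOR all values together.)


XOR chain: 185 ^ 146 ^ 73 ^ 19 ^ 123 ^ 159 ^ 210 = 71

71


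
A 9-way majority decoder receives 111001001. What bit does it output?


Ones: 5 out of 9
Threshold: 5

1 (5/9 voted 1)


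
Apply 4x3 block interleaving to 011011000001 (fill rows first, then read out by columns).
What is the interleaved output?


Matrix:
  011
  011
  000
  001
Read columns: 000011001101

000011001101


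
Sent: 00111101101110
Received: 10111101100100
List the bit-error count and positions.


XOR: 10000000001010

3 error(s) at position(s): 0, 10, 12


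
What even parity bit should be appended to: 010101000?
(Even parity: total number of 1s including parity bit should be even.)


Number of 1s in data: 3
Parity bit: 1

1


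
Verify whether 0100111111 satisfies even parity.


Number of 1s: 7

No, parity error (7 ones)


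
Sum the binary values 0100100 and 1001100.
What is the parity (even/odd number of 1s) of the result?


0100100 = 36
1001100 = 76
Sum = 112 = 1110000
1s count = 3

odd parity (3 ones in 1110000)


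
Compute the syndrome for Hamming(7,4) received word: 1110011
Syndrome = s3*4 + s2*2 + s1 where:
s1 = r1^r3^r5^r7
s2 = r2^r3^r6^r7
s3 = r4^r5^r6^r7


s1=1, s2=0, s3=0

Syndrome = 1 (error at position 1)


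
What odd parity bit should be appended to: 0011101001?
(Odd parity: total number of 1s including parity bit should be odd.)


Number of 1s in data: 5
Parity bit: 0

0


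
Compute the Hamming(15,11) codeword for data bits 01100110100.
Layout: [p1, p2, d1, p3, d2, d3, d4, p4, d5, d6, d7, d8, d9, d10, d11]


Parity bits: p1=1, p2=1, p3=1, p4=1

110111010110100


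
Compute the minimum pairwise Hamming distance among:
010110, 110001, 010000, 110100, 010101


Comparing all pairs, minimum distance: 2
Can detect 1 errors, correct 0 errors

2


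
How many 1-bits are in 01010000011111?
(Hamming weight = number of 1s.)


Counting 1s in 01010000011111

7


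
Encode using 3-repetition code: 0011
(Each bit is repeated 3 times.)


Each bit -> 3 copies

000000111111


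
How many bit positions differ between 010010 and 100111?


XOR: 110101
Count of 1s: 4

4


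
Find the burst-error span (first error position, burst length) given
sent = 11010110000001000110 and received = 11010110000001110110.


XOR: 00000000000000110000

Burst at position 14, length 2


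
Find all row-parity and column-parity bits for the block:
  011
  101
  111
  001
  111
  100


Row parities: 001111
Column parities: 011

Row P: 001111, Col P: 011, Corner: 0


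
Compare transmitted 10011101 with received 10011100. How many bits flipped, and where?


XOR: 00000001

1 error(s) at position(s): 7


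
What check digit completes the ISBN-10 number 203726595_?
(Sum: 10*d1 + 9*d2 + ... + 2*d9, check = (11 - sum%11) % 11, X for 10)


Weighted sum: 192
192 mod 11 = 5

Check digit: 6


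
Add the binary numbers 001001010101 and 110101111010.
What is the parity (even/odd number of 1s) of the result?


001001010101 = 597
110101111010 = 3450
Sum = 4047 = 111111001111
1s count = 10

even parity (10 ones in 111111001111)


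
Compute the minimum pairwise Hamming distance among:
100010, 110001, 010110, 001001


Comparing all pairs, minimum distance: 3
Can detect 2 errors, correct 1 errors

3


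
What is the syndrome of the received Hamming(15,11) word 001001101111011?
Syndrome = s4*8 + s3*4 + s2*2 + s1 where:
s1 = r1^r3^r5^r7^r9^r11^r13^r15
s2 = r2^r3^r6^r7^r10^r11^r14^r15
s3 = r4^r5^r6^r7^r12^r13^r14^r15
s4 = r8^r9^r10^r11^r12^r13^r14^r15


s1=1, s2=1, s3=1, s4=0

Syndrome = 7 (error at position 7)


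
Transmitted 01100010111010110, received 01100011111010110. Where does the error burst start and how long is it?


XOR: 00000001000000000

Burst at position 7, length 1


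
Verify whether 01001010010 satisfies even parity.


Number of 1s: 4

Yes, parity is correct (4 ones)


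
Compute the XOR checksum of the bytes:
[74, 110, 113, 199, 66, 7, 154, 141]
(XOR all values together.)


XOR chain: 74 ^ 110 ^ 113 ^ 199 ^ 66 ^ 7 ^ 154 ^ 141 = 192

192


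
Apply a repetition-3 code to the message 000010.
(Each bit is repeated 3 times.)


Each bit -> 3 copies

000000000000111000


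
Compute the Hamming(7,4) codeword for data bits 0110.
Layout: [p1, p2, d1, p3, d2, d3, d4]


Parity bits: p1=1, p2=1, p3=0

1100110


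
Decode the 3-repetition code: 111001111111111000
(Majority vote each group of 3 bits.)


Groups: 111, 001, 111, 111, 111, 000
Majority votes: 101110

101110


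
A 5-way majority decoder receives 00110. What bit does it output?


Ones: 2 out of 5
Threshold: 3

0 (2/5 voted 1)


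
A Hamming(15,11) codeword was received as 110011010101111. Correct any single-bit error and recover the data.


Syndrome = 2: error at position 2

Data: 01100101111 (corrected bit 2)


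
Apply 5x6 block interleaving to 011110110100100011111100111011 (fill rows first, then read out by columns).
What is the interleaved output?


Matrix:
  011110
  110100
  100011
  111100
  111011
Read columns: 011111101110011110101010100101

011111101110011110101010100101


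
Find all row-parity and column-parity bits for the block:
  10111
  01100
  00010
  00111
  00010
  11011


Row parities: 001110
Column parities: 00111

Row P: 001110, Col P: 00111, Corner: 1


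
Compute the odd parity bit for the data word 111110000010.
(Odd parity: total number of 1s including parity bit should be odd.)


Number of 1s in data: 6
Parity bit: 1

1


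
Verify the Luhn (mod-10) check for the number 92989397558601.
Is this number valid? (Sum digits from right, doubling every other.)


Luhn sum = 76
76 mod 10 = 6

Invalid (Luhn sum mod 10 = 6)


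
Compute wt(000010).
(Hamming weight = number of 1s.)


Counting 1s in 000010

1


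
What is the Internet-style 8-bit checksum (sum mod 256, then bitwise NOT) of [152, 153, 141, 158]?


Sum = 604 mod 256 = 92
Complement = 163

163


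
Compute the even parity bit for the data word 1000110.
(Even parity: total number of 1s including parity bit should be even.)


Number of 1s in data: 3
Parity bit: 1

1
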